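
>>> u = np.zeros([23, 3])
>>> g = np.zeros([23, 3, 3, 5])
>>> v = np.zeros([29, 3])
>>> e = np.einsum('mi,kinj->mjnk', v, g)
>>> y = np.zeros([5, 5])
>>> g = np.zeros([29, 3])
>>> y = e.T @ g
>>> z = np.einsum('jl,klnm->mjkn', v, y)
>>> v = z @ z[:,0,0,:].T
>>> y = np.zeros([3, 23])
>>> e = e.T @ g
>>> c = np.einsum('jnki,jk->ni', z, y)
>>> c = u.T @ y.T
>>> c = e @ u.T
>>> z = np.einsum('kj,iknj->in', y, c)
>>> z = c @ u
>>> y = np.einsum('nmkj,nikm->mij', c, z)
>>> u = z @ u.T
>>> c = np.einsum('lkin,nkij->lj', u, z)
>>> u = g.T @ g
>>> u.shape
(3, 3)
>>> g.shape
(29, 3)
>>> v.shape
(3, 29, 23, 3)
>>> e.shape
(23, 3, 5, 3)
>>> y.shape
(3, 3, 23)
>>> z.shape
(23, 3, 5, 3)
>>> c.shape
(23, 3)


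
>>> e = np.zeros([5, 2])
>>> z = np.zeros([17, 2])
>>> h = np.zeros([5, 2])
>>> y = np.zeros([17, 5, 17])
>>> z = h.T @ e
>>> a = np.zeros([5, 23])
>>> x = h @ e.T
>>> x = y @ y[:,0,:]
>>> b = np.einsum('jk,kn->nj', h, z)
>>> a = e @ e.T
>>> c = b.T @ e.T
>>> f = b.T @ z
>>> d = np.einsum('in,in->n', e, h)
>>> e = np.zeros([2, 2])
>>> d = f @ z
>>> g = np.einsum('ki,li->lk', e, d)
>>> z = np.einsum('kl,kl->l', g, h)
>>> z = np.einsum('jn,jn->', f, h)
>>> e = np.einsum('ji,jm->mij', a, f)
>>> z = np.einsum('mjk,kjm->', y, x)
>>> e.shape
(2, 5, 5)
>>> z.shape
()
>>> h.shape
(5, 2)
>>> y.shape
(17, 5, 17)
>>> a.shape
(5, 5)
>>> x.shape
(17, 5, 17)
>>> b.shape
(2, 5)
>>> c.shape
(5, 5)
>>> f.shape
(5, 2)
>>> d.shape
(5, 2)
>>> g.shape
(5, 2)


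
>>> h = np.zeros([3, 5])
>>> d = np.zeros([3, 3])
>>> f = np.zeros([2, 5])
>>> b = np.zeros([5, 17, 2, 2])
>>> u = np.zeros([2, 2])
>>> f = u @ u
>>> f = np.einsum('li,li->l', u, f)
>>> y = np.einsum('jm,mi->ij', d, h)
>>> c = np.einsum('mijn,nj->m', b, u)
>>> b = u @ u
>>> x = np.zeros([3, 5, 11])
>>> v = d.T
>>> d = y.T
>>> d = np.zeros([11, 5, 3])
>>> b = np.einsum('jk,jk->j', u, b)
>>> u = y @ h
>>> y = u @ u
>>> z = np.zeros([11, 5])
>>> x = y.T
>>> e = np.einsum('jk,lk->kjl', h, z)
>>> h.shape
(3, 5)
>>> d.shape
(11, 5, 3)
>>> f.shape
(2,)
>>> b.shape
(2,)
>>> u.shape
(5, 5)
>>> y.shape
(5, 5)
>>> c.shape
(5,)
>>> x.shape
(5, 5)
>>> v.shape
(3, 3)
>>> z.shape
(11, 5)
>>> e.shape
(5, 3, 11)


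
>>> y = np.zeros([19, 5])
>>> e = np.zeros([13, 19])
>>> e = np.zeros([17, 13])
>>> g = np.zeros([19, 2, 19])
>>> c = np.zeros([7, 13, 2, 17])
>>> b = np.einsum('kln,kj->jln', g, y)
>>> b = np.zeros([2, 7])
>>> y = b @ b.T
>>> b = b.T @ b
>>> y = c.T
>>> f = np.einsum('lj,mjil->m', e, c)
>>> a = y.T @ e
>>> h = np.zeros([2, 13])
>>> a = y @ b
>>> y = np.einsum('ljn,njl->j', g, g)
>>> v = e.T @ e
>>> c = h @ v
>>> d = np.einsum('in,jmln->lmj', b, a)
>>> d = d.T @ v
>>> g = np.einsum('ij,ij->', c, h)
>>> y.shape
(2,)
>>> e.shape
(17, 13)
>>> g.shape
()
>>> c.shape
(2, 13)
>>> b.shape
(7, 7)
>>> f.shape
(7,)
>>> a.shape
(17, 2, 13, 7)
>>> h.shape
(2, 13)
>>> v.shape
(13, 13)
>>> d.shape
(17, 2, 13)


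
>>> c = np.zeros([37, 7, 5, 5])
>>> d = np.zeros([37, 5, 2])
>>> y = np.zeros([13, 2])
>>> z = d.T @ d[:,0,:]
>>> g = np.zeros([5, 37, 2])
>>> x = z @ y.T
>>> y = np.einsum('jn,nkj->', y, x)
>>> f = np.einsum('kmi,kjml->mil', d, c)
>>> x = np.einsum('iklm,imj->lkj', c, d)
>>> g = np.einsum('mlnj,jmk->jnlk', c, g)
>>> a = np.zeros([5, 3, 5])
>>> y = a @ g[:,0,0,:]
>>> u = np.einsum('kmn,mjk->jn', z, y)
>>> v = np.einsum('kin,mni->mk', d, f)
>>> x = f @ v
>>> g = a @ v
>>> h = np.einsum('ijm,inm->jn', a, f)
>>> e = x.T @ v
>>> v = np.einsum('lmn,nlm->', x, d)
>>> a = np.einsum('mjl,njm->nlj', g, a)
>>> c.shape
(37, 7, 5, 5)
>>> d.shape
(37, 5, 2)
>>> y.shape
(5, 3, 2)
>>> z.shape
(2, 5, 2)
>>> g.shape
(5, 3, 37)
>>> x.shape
(5, 2, 37)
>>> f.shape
(5, 2, 5)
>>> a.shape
(5, 37, 3)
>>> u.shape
(3, 2)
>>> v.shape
()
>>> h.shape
(3, 2)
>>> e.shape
(37, 2, 37)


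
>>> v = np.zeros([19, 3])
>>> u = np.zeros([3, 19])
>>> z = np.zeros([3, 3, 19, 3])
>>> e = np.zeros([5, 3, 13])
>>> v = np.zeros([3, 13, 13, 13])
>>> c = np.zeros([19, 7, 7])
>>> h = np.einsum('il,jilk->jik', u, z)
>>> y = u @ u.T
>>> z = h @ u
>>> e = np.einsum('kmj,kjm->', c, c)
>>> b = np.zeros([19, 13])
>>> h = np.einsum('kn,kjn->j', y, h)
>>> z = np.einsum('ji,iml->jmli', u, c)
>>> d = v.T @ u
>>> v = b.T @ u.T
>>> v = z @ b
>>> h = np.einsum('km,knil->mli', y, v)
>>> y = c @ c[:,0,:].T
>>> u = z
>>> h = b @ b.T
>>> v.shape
(3, 7, 7, 13)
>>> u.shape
(3, 7, 7, 19)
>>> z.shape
(3, 7, 7, 19)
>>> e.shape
()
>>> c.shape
(19, 7, 7)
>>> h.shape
(19, 19)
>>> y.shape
(19, 7, 19)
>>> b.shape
(19, 13)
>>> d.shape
(13, 13, 13, 19)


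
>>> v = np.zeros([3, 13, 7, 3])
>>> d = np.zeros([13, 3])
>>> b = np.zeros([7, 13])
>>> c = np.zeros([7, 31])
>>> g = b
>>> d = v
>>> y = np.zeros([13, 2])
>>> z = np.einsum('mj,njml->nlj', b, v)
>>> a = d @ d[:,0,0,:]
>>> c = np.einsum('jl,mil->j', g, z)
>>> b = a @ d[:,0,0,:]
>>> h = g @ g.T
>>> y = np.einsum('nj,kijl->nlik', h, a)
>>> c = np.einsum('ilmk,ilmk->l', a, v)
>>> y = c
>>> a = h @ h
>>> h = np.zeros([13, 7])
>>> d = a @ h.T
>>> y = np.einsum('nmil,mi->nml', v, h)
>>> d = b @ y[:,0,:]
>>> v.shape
(3, 13, 7, 3)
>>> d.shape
(3, 13, 7, 3)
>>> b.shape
(3, 13, 7, 3)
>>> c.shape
(13,)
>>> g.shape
(7, 13)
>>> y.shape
(3, 13, 3)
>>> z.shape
(3, 3, 13)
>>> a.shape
(7, 7)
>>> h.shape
(13, 7)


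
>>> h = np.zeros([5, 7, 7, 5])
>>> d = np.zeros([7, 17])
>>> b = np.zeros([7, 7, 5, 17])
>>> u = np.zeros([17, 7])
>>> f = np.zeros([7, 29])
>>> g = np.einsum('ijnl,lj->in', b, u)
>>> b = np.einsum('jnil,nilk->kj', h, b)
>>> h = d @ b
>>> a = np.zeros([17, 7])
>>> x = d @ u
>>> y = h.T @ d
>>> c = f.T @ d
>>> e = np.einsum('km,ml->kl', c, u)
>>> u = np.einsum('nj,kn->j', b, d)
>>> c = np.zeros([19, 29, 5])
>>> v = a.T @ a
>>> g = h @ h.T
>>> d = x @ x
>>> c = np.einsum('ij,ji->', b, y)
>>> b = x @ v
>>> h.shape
(7, 5)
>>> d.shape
(7, 7)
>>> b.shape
(7, 7)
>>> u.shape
(5,)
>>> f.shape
(7, 29)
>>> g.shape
(7, 7)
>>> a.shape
(17, 7)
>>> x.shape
(7, 7)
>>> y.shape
(5, 17)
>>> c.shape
()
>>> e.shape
(29, 7)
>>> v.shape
(7, 7)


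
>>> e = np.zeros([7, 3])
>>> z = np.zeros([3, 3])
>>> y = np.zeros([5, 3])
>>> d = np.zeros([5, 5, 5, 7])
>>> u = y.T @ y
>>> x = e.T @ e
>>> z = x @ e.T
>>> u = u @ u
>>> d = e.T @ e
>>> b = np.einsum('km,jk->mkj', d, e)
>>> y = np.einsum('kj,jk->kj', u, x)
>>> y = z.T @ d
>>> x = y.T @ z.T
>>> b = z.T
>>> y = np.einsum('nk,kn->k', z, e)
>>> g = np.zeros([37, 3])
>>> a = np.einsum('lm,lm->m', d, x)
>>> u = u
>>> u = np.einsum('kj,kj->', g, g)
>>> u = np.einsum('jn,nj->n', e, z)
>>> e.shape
(7, 3)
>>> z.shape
(3, 7)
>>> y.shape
(7,)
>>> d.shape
(3, 3)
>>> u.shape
(3,)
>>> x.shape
(3, 3)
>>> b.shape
(7, 3)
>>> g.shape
(37, 3)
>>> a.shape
(3,)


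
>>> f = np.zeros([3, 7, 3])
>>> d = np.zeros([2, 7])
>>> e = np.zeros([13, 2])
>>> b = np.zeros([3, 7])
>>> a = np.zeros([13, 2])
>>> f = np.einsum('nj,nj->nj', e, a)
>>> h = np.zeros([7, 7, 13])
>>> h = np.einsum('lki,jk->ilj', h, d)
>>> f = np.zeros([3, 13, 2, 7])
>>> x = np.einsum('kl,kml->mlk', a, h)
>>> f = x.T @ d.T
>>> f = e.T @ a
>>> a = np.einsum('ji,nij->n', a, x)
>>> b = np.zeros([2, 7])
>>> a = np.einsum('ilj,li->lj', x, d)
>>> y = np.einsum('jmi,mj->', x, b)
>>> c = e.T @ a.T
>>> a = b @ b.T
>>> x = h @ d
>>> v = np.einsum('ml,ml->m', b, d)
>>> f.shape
(2, 2)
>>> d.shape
(2, 7)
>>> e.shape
(13, 2)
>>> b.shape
(2, 7)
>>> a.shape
(2, 2)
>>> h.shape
(13, 7, 2)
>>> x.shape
(13, 7, 7)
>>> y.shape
()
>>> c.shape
(2, 2)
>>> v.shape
(2,)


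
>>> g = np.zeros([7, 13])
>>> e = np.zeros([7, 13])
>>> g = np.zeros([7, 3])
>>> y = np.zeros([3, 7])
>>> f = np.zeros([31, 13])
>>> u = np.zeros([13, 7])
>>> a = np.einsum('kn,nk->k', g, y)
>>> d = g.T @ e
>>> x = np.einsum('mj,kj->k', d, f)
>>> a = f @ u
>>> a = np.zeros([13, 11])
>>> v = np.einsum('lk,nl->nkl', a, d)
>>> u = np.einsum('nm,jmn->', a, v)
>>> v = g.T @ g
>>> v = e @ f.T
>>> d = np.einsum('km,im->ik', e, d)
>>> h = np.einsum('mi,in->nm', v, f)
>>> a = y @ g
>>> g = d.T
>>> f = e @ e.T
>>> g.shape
(7, 3)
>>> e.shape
(7, 13)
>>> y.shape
(3, 7)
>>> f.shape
(7, 7)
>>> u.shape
()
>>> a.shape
(3, 3)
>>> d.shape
(3, 7)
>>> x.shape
(31,)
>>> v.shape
(7, 31)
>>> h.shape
(13, 7)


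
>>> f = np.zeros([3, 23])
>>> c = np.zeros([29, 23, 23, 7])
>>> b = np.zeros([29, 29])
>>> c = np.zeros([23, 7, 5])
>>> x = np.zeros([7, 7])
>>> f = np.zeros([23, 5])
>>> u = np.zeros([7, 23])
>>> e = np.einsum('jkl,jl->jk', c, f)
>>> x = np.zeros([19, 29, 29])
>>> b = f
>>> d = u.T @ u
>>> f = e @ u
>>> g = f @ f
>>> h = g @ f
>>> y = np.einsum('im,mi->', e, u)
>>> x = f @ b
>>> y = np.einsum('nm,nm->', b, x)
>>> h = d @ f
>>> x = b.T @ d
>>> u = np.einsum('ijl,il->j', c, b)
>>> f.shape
(23, 23)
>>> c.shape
(23, 7, 5)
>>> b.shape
(23, 5)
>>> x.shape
(5, 23)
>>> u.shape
(7,)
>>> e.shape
(23, 7)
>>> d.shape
(23, 23)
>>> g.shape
(23, 23)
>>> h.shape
(23, 23)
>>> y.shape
()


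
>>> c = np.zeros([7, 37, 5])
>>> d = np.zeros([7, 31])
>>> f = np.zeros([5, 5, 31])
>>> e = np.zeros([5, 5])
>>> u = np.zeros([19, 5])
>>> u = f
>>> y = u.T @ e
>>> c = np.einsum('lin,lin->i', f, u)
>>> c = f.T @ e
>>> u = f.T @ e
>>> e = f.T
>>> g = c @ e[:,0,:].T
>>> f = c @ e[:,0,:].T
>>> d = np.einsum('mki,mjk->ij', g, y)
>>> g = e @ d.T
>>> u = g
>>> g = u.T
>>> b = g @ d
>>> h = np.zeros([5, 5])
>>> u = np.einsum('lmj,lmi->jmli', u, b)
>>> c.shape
(31, 5, 5)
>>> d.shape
(31, 5)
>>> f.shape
(31, 5, 31)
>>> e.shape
(31, 5, 5)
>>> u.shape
(31, 5, 31, 5)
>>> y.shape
(31, 5, 5)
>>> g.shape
(31, 5, 31)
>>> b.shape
(31, 5, 5)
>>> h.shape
(5, 5)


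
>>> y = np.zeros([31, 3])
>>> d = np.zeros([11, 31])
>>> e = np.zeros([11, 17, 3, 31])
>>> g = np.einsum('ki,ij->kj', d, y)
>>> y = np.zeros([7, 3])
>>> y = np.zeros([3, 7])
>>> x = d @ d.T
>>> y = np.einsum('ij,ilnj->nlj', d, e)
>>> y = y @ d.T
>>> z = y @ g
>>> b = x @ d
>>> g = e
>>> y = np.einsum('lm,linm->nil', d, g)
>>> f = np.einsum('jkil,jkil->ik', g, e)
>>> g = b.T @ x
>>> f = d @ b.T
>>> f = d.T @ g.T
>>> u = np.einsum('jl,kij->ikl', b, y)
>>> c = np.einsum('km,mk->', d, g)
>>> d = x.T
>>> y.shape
(3, 17, 11)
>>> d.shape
(11, 11)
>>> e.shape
(11, 17, 3, 31)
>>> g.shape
(31, 11)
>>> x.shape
(11, 11)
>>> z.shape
(3, 17, 3)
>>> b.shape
(11, 31)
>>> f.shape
(31, 31)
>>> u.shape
(17, 3, 31)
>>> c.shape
()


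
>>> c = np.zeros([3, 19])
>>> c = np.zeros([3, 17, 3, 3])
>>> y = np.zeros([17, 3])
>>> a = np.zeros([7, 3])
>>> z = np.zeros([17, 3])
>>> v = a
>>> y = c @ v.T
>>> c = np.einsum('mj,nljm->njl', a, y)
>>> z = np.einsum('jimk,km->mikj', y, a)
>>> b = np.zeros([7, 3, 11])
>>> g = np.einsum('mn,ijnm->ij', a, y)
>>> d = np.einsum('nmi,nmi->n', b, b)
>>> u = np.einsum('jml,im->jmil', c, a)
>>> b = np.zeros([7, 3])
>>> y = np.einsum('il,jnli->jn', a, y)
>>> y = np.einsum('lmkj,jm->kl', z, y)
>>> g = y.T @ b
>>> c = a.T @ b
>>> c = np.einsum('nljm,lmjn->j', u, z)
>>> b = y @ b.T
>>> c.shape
(7,)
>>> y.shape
(7, 3)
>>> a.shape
(7, 3)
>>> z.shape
(3, 17, 7, 3)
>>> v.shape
(7, 3)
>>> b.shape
(7, 7)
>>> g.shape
(3, 3)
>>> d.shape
(7,)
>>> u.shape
(3, 3, 7, 17)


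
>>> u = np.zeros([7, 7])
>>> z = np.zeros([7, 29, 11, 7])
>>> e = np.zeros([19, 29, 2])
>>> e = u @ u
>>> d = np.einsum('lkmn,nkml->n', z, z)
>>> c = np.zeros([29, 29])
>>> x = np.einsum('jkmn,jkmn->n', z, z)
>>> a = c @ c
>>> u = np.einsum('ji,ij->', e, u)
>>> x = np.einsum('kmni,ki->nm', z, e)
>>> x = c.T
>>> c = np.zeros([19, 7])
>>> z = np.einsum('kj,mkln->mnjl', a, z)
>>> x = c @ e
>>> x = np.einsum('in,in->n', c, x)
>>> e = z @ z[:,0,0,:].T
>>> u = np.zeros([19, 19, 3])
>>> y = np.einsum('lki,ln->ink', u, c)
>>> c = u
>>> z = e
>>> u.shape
(19, 19, 3)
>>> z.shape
(7, 7, 29, 7)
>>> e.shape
(7, 7, 29, 7)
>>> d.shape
(7,)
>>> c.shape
(19, 19, 3)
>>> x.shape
(7,)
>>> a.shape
(29, 29)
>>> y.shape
(3, 7, 19)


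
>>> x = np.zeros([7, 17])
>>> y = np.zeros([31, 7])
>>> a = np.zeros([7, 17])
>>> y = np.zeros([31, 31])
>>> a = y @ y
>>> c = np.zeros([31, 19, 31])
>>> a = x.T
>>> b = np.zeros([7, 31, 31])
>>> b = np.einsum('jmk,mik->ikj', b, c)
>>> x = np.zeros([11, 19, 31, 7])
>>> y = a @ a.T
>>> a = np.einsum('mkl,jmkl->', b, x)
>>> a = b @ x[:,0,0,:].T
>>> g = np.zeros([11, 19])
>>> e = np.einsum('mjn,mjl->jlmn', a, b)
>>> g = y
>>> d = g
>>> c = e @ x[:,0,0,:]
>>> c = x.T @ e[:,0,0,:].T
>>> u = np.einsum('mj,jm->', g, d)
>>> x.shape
(11, 19, 31, 7)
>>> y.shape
(17, 17)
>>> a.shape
(19, 31, 11)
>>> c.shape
(7, 31, 19, 31)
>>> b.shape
(19, 31, 7)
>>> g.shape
(17, 17)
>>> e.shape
(31, 7, 19, 11)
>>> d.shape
(17, 17)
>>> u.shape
()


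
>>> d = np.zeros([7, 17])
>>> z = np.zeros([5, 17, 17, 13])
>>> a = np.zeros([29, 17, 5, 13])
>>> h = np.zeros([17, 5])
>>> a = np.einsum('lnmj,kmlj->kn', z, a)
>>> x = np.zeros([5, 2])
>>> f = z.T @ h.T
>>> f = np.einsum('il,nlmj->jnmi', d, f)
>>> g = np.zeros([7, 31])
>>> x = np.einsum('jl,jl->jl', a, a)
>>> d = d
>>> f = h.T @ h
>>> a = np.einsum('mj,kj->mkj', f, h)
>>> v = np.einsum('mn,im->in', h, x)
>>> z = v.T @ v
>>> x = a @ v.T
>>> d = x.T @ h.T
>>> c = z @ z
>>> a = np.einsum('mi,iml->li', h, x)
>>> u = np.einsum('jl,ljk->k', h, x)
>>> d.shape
(29, 17, 17)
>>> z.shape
(5, 5)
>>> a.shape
(29, 5)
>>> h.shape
(17, 5)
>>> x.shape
(5, 17, 29)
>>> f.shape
(5, 5)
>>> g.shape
(7, 31)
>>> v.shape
(29, 5)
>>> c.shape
(5, 5)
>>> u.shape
(29,)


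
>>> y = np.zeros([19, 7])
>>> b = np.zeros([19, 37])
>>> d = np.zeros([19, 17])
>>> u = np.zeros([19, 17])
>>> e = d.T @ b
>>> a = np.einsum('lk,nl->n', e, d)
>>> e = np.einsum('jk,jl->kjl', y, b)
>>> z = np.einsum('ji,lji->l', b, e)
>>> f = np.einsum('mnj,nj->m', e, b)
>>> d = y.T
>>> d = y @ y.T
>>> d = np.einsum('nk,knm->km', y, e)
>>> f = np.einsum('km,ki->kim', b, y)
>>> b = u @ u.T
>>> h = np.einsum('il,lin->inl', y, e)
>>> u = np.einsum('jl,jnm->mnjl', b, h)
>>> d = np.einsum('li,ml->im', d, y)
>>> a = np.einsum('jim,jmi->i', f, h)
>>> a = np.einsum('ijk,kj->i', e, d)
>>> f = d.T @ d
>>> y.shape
(19, 7)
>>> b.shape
(19, 19)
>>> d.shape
(37, 19)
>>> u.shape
(7, 37, 19, 19)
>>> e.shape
(7, 19, 37)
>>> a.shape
(7,)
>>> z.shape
(7,)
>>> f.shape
(19, 19)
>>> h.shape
(19, 37, 7)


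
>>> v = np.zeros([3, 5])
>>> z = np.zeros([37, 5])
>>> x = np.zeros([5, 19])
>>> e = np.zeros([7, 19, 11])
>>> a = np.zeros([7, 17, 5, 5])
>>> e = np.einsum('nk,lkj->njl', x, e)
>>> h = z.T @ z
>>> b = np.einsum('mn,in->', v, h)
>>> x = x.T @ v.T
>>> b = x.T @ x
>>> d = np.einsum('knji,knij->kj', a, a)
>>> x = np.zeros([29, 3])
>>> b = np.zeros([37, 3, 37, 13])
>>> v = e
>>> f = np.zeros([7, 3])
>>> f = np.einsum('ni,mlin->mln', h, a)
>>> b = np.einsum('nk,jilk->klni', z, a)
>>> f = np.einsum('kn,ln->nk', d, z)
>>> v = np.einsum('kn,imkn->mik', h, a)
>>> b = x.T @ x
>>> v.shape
(17, 7, 5)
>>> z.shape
(37, 5)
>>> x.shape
(29, 3)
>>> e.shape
(5, 11, 7)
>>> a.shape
(7, 17, 5, 5)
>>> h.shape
(5, 5)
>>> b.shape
(3, 3)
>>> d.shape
(7, 5)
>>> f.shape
(5, 7)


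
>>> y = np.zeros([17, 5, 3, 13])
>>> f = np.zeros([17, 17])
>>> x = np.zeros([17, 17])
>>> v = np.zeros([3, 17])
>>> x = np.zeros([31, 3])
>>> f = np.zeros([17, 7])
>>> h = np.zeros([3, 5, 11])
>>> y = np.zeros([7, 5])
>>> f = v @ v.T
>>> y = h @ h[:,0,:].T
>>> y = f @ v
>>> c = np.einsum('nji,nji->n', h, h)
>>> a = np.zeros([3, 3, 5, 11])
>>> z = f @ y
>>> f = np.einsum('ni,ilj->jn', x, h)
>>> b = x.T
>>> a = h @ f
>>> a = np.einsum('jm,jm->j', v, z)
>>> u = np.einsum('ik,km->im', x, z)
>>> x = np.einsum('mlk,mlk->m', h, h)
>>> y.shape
(3, 17)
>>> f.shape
(11, 31)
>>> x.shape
(3,)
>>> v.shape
(3, 17)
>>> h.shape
(3, 5, 11)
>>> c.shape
(3,)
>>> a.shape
(3,)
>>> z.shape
(3, 17)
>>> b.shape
(3, 31)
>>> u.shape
(31, 17)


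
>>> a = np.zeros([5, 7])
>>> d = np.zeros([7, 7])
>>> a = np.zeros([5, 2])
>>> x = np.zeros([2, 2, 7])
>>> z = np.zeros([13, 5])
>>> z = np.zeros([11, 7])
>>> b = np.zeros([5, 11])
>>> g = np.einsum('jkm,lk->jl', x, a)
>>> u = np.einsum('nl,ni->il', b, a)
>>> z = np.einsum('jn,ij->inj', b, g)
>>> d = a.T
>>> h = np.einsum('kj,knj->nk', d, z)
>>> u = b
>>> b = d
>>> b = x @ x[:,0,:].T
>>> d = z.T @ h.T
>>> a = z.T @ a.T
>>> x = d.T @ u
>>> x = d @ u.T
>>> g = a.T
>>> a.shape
(5, 11, 5)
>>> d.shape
(5, 11, 11)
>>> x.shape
(5, 11, 5)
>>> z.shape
(2, 11, 5)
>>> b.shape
(2, 2, 2)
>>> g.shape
(5, 11, 5)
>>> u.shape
(5, 11)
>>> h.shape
(11, 2)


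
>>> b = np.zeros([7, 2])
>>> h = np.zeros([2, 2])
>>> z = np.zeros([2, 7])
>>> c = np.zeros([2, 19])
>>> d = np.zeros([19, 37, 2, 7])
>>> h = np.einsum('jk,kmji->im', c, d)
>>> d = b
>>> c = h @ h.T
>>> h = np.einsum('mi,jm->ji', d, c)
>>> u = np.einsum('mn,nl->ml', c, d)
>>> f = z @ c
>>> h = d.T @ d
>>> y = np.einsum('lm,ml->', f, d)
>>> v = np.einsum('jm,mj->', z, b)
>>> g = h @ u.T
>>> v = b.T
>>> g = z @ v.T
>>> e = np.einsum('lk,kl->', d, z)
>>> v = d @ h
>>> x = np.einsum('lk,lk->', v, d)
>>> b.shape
(7, 2)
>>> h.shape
(2, 2)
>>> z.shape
(2, 7)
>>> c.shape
(7, 7)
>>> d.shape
(7, 2)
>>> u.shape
(7, 2)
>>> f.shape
(2, 7)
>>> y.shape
()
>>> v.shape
(7, 2)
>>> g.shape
(2, 2)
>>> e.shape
()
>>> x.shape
()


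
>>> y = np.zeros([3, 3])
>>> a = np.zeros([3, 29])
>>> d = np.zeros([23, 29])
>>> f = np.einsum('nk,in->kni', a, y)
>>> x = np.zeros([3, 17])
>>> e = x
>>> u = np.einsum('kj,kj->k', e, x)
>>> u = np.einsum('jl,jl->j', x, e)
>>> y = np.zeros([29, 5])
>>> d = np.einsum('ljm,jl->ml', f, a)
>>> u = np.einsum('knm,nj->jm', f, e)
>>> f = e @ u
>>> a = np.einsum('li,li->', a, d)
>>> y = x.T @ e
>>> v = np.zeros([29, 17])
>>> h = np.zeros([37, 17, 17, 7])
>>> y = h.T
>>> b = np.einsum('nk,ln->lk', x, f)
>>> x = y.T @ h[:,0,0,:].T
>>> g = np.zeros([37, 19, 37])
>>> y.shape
(7, 17, 17, 37)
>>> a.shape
()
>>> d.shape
(3, 29)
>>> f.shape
(3, 3)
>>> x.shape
(37, 17, 17, 37)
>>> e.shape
(3, 17)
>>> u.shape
(17, 3)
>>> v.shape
(29, 17)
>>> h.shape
(37, 17, 17, 7)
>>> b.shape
(3, 17)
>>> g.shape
(37, 19, 37)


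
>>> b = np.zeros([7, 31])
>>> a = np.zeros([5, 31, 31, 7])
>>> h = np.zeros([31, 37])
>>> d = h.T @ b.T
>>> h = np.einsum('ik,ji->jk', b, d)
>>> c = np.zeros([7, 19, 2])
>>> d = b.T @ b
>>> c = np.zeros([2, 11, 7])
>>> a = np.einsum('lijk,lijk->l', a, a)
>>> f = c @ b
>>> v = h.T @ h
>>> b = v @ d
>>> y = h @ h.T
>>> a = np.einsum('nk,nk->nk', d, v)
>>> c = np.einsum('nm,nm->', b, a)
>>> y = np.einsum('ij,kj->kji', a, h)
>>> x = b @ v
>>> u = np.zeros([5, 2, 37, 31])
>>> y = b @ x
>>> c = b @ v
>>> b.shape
(31, 31)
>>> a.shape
(31, 31)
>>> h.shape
(37, 31)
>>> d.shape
(31, 31)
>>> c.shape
(31, 31)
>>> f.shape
(2, 11, 31)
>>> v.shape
(31, 31)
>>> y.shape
(31, 31)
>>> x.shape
(31, 31)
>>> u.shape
(5, 2, 37, 31)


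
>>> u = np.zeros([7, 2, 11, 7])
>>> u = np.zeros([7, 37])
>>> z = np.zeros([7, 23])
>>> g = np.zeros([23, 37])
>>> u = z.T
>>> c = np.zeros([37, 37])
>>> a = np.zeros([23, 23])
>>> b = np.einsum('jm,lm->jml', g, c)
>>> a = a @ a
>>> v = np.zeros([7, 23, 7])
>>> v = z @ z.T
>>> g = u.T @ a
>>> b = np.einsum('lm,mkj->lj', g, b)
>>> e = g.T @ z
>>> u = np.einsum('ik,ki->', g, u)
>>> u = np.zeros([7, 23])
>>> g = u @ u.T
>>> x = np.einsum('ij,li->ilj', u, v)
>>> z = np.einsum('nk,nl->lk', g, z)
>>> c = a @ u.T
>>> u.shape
(7, 23)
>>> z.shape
(23, 7)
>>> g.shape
(7, 7)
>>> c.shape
(23, 7)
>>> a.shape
(23, 23)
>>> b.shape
(7, 37)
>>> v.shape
(7, 7)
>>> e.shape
(23, 23)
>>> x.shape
(7, 7, 23)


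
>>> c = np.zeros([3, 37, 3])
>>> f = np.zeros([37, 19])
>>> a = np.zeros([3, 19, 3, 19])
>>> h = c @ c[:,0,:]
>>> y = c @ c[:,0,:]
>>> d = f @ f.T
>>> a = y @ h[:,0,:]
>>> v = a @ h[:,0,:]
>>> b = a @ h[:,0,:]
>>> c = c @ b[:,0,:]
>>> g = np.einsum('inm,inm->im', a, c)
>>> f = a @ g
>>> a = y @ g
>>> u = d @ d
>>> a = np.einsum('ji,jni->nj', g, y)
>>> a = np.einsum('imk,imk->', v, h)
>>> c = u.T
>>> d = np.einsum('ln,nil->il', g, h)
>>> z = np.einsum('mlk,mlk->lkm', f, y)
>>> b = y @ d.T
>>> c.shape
(37, 37)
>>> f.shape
(3, 37, 3)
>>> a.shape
()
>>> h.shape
(3, 37, 3)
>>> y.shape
(3, 37, 3)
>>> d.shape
(37, 3)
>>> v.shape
(3, 37, 3)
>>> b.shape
(3, 37, 37)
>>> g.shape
(3, 3)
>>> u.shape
(37, 37)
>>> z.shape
(37, 3, 3)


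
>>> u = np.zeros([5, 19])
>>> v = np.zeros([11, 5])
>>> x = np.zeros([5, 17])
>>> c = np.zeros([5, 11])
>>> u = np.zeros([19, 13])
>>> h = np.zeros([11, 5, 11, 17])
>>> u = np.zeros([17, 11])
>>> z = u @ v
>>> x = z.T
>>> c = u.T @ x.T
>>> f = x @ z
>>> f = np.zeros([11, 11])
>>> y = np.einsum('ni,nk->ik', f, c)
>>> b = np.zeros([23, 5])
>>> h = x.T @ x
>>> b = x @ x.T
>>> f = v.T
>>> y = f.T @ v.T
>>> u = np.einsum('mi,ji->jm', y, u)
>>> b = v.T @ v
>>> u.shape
(17, 11)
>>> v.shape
(11, 5)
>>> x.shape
(5, 17)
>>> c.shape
(11, 5)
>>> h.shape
(17, 17)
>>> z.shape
(17, 5)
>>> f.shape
(5, 11)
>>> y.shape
(11, 11)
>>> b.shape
(5, 5)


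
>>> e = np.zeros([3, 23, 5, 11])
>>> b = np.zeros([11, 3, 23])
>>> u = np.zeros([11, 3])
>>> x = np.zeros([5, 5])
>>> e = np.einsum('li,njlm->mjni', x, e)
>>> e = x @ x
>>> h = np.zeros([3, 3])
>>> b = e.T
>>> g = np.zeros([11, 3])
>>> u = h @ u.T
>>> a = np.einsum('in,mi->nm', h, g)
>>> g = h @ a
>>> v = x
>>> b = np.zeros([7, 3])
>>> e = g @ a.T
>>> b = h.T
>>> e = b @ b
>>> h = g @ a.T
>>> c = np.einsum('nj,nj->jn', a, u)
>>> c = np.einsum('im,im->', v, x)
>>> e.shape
(3, 3)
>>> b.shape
(3, 3)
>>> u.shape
(3, 11)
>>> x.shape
(5, 5)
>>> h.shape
(3, 3)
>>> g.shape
(3, 11)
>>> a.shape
(3, 11)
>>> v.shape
(5, 5)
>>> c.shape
()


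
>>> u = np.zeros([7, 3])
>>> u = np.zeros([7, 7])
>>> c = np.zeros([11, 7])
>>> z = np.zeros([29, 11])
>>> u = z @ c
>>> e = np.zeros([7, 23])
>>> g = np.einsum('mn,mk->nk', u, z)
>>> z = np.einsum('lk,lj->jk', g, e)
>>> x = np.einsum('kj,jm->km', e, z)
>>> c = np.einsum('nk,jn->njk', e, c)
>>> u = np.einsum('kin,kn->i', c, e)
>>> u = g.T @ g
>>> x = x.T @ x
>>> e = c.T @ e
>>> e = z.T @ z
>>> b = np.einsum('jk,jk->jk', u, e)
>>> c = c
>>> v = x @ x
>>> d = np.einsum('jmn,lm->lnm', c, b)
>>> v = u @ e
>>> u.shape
(11, 11)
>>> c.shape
(7, 11, 23)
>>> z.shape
(23, 11)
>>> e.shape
(11, 11)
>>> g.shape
(7, 11)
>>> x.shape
(11, 11)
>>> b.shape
(11, 11)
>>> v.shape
(11, 11)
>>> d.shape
(11, 23, 11)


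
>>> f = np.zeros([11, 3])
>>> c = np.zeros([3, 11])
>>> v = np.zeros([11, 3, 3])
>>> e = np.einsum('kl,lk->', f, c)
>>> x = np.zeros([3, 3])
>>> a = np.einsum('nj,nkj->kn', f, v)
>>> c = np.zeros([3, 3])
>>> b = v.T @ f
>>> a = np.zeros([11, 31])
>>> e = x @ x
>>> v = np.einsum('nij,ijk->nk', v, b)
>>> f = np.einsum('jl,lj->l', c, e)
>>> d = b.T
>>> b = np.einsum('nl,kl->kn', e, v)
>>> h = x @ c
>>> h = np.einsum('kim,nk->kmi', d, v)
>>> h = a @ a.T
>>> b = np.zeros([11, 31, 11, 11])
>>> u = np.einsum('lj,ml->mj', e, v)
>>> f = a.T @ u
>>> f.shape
(31, 3)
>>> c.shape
(3, 3)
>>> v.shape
(11, 3)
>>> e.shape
(3, 3)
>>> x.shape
(3, 3)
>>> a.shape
(11, 31)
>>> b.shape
(11, 31, 11, 11)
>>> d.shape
(3, 3, 3)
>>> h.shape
(11, 11)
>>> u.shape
(11, 3)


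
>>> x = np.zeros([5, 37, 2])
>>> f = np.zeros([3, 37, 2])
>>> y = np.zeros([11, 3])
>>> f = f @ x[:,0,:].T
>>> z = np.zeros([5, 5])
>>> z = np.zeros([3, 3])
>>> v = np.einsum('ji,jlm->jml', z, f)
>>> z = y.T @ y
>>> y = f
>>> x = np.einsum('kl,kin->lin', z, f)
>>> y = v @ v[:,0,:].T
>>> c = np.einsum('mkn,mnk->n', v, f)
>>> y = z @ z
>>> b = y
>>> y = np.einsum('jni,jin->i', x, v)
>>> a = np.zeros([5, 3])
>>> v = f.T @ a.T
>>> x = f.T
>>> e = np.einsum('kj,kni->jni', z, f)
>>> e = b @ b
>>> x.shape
(5, 37, 3)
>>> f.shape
(3, 37, 5)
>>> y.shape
(5,)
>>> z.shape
(3, 3)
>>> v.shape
(5, 37, 5)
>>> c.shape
(37,)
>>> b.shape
(3, 3)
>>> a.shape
(5, 3)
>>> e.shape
(3, 3)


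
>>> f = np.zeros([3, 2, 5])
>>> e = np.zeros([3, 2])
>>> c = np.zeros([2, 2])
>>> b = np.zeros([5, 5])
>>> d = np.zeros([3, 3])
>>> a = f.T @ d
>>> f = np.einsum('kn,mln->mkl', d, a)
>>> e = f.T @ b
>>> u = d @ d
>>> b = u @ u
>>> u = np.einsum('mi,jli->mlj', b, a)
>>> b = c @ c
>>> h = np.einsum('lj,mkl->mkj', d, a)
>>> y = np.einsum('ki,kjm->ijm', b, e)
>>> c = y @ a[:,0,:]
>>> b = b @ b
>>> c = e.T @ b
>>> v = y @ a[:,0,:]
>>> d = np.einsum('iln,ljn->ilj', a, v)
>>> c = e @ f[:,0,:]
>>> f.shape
(5, 3, 2)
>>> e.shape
(2, 3, 5)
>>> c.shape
(2, 3, 2)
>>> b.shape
(2, 2)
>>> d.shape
(5, 2, 3)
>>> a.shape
(5, 2, 3)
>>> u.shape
(3, 2, 5)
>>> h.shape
(5, 2, 3)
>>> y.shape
(2, 3, 5)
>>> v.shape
(2, 3, 3)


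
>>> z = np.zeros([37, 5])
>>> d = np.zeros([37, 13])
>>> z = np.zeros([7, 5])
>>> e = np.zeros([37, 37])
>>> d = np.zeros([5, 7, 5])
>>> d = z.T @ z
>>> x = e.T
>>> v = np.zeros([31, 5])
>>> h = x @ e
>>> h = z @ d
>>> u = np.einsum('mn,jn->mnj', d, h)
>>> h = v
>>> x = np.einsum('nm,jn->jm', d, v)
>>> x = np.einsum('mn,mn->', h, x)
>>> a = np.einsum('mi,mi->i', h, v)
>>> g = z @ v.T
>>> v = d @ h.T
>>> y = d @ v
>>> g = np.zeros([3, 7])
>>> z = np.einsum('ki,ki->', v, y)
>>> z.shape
()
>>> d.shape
(5, 5)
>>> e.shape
(37, 37)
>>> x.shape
()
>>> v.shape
(5, 31)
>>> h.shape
(31, 5)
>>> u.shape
(5, 5, 7)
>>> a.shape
(5,)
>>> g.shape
(3, 7)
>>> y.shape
(5, 31)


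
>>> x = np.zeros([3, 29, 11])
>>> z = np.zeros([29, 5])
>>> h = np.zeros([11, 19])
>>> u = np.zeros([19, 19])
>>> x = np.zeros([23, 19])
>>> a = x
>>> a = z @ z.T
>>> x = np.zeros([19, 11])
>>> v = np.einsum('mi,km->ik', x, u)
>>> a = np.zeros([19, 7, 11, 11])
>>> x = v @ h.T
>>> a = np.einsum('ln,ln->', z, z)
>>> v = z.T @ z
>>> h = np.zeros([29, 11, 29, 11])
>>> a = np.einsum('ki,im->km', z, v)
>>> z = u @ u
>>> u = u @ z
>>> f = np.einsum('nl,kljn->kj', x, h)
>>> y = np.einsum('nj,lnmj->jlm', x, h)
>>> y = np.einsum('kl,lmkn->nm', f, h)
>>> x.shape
(11, 11)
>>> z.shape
(19, 19)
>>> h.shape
(29, 11, 29, 11)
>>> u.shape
(19, 19)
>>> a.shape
(29, 5)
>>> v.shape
(5, 5)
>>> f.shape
(29, 29)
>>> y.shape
(11, 11)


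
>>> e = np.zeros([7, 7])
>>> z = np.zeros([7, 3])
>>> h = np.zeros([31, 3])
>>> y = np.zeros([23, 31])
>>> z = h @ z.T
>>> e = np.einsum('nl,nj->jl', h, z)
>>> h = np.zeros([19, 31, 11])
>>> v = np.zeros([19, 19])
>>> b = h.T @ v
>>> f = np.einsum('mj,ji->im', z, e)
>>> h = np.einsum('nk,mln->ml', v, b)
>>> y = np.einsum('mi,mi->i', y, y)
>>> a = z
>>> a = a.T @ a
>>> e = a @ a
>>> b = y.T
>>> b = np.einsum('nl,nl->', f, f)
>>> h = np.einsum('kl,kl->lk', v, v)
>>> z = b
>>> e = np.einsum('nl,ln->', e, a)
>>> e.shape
()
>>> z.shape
()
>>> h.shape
(19, 19)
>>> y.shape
(31,)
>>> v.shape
(19, 19)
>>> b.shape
()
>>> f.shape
(3, 31)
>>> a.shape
(7, 7)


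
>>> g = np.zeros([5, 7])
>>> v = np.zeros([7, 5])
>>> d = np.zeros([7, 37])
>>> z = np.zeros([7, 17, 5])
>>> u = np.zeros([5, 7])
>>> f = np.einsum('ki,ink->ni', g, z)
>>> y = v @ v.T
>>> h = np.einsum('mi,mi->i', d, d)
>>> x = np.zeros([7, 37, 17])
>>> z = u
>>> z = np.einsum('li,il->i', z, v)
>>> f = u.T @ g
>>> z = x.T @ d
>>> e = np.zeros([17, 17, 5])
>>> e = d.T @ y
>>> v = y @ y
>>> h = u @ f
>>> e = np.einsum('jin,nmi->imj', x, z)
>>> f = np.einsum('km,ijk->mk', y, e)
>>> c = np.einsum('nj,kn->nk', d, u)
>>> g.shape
(5, 7)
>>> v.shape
(7, 7)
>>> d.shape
(7, 37)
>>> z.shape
(17, 37, 37)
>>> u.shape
(5, 7)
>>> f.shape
(7, 7)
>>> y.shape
(7, 7)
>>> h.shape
(5, 7)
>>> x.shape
(7, 37, 17)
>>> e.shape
(37, 37, 7)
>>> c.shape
(7, 5)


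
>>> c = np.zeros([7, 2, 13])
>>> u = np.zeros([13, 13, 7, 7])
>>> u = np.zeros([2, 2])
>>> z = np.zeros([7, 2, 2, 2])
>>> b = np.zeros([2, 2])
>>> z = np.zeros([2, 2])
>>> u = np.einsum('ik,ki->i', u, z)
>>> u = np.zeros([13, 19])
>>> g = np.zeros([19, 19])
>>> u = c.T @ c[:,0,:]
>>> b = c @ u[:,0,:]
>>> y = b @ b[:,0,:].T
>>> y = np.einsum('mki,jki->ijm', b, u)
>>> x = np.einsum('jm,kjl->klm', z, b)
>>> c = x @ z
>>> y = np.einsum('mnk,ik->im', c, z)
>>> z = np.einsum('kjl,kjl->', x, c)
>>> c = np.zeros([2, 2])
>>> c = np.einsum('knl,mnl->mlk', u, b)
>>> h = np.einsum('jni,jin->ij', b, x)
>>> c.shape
(7, 13, 13)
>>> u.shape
(13, 2, 13)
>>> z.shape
()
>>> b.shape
(7, 2, 13)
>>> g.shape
(19, 19)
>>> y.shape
(2, 7)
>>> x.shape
(7, 13, 2)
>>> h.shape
(13, 7)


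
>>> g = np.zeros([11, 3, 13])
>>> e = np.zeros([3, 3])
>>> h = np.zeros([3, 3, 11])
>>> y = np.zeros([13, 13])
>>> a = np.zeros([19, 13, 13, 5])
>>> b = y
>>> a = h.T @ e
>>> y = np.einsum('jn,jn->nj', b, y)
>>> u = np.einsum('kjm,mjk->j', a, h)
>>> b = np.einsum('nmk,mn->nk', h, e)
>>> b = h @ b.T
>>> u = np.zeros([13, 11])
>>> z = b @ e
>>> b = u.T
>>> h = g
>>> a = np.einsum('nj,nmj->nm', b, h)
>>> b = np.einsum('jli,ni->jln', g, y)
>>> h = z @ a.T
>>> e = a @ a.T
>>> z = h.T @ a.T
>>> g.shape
(11, 3, 13)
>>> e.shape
(11, 11)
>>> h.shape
(3, 3, 11)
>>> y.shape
(13, 13)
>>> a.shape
(11, 3)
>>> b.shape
(11, 3, 13)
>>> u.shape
(13, 11)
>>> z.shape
(11, 3, 11)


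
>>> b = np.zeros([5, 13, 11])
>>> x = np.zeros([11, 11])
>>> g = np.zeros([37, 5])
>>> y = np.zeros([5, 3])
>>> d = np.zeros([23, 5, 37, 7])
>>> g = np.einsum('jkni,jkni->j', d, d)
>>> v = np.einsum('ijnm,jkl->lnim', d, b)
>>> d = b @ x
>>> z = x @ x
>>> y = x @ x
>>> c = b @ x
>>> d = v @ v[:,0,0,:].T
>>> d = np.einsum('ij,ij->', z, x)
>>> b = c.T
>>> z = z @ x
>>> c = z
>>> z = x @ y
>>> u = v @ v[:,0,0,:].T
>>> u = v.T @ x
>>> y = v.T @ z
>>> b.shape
(11, 13, 5)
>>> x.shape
(11, 11)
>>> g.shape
(23,)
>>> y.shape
(7, 23, 37, 11)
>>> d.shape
()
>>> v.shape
(11, 37, 23, 7)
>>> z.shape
(11, 11)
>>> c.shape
(11, 11)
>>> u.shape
(7, 23, 37, 11)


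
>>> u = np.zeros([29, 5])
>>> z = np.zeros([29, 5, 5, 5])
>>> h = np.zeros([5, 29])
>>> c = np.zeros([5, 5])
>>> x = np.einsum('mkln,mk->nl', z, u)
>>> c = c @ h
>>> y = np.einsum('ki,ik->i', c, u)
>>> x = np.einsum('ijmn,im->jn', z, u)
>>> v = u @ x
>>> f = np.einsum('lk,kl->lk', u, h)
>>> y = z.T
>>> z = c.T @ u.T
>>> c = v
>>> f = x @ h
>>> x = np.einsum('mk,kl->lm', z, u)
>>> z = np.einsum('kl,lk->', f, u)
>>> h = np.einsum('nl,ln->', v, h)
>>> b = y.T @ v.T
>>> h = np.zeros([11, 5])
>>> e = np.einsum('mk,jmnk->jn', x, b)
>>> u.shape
(29, 5)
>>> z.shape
()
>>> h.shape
(11, 5)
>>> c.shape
(29, 5)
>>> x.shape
(5, 29)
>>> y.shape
(5, 5, 5, 29)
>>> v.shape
(29, 5)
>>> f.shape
(5, 29)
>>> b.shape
(29, 5, 5, 29)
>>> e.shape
(29, 5)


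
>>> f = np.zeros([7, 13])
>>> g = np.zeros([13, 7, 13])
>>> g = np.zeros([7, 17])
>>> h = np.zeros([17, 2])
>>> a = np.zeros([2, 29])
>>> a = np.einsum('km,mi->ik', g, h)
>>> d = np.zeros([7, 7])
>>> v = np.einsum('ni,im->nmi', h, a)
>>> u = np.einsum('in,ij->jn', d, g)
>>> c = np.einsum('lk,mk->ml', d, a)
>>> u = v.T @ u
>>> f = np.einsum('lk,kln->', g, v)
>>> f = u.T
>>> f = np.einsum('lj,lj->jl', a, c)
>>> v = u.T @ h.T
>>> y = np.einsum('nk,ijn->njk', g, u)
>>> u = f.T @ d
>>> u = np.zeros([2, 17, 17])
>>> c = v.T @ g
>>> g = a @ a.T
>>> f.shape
(7, 2)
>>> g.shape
(2, 2)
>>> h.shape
(17, 2)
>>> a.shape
(2, 7)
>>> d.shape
(7, 7)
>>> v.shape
(7, 7, 17)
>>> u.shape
(2, 17, 17)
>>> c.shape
(17, 7, 17)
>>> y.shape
(7, 7, 17)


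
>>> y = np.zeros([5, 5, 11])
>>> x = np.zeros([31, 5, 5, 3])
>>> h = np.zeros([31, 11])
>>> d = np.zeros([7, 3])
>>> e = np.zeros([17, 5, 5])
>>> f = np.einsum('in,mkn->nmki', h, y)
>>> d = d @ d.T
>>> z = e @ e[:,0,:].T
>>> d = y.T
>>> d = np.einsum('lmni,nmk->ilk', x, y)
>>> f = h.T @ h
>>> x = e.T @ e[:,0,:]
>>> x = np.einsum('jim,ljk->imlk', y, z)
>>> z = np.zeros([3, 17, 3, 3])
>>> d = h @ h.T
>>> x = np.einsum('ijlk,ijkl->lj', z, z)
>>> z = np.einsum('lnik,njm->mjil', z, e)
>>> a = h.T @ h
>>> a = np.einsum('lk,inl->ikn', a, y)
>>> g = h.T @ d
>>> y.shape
(5, 5, 11)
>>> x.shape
(3, 17)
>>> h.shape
(31, 11)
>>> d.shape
(31, 31)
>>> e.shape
(17, 5, 5)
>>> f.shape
(11, 11)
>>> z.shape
(5, 5, 3, 3)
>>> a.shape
(5, 11, 5)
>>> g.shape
(11, 31)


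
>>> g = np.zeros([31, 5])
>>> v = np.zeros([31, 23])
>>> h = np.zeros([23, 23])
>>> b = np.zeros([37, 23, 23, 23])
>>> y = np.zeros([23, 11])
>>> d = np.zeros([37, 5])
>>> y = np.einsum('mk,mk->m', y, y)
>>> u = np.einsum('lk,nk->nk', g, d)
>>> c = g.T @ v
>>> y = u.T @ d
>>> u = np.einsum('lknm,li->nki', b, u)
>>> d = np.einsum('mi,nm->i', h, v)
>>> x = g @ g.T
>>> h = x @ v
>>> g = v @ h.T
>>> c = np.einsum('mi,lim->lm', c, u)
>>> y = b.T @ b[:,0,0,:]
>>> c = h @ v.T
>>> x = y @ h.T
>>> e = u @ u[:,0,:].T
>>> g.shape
(31, 31)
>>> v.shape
(31, 23)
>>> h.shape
(31, 23)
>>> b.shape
(37, 23, 23, 23)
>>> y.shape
(23, 23, 23, 23)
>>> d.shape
(23,)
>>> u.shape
(23, 23, 5)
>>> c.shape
(31, 31)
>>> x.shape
(23, 23, 23, 31)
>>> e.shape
(23, 23, 23)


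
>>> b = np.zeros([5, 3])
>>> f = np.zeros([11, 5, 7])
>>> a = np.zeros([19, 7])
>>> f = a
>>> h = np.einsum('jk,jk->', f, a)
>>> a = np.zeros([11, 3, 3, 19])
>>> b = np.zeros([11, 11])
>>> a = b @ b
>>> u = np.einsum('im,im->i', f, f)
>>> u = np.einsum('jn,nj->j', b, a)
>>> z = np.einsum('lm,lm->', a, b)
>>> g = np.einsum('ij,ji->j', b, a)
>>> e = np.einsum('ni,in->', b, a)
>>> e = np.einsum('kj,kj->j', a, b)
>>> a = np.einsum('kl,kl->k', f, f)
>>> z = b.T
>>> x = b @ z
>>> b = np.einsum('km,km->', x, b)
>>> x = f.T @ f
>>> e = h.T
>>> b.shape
()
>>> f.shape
(19, 7)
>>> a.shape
(19,)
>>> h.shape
()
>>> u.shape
(11,)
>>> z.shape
(11, 11)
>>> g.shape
(11,)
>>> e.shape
()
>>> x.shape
(7, 7)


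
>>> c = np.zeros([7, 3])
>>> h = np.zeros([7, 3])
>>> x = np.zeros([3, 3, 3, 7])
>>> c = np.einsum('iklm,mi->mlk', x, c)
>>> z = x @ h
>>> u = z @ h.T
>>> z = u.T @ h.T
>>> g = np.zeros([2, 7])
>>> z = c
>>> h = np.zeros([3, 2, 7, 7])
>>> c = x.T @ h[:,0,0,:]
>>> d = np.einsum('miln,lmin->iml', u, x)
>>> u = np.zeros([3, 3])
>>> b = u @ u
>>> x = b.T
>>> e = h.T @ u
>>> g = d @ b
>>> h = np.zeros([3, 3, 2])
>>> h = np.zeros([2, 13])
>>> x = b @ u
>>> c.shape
(7, 3, 3, 7)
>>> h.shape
(2, 13)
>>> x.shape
(3, 3)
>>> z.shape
(7, 3, 3)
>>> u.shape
(3, 3)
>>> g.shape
(3, 3, 3)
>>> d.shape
(3, 3, 3)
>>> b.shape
(3, 3)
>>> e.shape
(7, 7, 2, 3)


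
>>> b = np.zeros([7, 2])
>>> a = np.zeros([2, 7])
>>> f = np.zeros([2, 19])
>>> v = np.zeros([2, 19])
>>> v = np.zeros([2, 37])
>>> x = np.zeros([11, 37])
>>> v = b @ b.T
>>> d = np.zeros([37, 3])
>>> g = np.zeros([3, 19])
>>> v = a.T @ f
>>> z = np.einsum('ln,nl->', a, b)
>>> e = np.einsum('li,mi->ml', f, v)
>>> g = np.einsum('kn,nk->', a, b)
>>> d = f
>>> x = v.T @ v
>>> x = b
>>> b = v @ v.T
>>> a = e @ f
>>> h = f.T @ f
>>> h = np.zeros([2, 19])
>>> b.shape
(7, 7)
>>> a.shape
(7, 19)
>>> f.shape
(2, 19)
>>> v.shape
(7, 19)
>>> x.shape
(7, 2)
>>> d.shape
(2, 19)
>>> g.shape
()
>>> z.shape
()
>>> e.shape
(7, 2)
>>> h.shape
(2, 19)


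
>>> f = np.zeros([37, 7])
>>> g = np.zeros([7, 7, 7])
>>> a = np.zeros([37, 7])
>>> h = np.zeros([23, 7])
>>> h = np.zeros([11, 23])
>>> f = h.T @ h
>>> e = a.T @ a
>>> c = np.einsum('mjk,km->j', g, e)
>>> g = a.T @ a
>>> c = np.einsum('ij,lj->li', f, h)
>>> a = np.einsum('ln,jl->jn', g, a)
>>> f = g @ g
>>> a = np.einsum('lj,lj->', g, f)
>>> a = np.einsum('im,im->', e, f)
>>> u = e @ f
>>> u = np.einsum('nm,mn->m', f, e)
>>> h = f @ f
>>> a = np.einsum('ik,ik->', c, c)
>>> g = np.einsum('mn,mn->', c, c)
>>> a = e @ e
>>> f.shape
(7, 7)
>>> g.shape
()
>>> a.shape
(7, 7)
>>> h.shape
(7, 7)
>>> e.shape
(7, 7)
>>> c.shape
(11, 23)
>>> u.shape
(7,)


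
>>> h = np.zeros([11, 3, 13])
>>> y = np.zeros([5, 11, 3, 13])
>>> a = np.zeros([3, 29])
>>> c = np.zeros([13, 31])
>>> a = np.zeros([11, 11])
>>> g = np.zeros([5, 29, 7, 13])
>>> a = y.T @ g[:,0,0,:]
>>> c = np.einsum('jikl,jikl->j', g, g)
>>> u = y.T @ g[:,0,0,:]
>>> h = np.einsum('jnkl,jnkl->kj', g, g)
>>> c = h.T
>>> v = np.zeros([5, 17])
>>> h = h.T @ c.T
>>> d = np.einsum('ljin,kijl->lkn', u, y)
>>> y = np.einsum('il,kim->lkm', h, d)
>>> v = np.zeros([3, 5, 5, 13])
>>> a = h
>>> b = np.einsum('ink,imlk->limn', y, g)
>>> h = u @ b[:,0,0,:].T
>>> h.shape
(13, 3, 11, 7)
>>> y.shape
(5, 13, 13)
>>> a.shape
(5, 5)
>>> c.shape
(5, 7)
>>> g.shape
(5, 29, 7, 13)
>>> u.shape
(13, 3, 11, 13)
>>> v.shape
(3, 5, 5, 13)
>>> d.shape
(13, 5, 13)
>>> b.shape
(7, 5, 29, 13)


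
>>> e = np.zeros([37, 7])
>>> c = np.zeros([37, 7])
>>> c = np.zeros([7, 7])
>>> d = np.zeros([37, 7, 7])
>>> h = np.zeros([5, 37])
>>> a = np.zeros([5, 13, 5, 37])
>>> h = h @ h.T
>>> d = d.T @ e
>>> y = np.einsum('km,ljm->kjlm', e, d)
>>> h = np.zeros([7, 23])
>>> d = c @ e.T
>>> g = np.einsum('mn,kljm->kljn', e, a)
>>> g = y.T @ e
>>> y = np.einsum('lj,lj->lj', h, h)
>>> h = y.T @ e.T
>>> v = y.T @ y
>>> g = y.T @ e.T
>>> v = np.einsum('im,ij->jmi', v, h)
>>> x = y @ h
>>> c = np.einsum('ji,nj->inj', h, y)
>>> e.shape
(37, 7)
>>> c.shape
(37, 7, 23)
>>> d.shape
(7, 37)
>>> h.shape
(23, 37)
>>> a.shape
(5, 13, 5, 37)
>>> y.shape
(7, 23)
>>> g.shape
(23, 37)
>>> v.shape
(37, 23, 23)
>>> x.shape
(7, 37)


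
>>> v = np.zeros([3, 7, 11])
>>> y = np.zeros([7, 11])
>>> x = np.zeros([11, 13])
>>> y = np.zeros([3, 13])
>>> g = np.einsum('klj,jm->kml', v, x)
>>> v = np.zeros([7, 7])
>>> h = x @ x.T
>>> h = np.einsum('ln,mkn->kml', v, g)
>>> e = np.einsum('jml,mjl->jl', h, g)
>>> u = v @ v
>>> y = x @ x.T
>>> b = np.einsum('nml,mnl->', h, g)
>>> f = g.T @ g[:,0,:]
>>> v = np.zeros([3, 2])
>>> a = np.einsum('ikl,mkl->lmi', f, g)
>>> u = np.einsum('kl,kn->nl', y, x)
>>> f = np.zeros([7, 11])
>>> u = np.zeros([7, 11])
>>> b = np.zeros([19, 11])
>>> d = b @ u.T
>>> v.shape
(3, 2)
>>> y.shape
(11, 11)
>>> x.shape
(11, 13)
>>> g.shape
(3, 13, 7)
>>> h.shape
(13, 3, 7)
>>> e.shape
(13, 7)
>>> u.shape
(7, 11)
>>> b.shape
(19, 11)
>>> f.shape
(7, 11)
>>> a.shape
(7, 3, 7)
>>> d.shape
(19, 7)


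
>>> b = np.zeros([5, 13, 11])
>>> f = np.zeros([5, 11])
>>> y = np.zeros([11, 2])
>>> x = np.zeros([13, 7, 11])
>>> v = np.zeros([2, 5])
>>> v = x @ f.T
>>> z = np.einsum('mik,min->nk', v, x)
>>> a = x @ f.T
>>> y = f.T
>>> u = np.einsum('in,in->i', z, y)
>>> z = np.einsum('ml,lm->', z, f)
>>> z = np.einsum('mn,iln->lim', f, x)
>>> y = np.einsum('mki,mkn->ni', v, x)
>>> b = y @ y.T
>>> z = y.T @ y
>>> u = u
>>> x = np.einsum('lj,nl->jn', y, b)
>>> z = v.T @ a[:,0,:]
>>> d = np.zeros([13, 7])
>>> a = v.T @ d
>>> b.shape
(11, 11)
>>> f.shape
(5, 11)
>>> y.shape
(11, 5)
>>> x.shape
(5, 11)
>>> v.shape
(13, 7, 5)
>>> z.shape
(5, 7, 5)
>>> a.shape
(5, 7, 7)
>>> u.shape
(11,)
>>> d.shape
(13, 7)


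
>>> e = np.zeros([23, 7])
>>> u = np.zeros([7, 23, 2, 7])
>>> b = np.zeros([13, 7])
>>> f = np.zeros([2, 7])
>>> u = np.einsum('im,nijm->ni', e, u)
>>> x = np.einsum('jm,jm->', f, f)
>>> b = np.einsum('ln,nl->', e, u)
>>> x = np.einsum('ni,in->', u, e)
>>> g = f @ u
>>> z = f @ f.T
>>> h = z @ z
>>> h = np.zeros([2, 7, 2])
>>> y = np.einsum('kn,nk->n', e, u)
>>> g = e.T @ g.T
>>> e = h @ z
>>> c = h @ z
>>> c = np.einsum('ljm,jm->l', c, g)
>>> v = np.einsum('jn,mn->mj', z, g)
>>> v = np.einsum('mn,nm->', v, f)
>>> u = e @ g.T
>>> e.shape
(2, 7, 2)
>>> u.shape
(2, 7, 7)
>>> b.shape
()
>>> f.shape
(2, 7)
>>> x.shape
()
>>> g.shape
(7, 2)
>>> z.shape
(2, 2)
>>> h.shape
(2, 7, 2)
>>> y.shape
(7,)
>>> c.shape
(2,)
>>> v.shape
()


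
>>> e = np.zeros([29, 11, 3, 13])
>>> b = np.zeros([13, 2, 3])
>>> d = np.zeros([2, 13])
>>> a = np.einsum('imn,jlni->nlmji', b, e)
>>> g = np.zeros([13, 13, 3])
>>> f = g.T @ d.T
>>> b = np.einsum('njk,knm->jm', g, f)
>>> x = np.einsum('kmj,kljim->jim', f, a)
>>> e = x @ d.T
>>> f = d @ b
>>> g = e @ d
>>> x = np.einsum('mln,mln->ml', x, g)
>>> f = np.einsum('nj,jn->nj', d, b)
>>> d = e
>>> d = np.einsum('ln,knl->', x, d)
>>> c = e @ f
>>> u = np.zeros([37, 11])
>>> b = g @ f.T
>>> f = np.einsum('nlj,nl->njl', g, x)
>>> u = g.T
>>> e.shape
(2, 29, 2)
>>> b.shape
(2, 29, 2)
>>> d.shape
()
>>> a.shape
(3, 11, 2, 29, 13)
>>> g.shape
(2, 29, 13)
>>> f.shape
(2, 13, 29)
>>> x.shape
(2, 29)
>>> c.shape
(2, 29, 13)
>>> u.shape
(13, 29, 2)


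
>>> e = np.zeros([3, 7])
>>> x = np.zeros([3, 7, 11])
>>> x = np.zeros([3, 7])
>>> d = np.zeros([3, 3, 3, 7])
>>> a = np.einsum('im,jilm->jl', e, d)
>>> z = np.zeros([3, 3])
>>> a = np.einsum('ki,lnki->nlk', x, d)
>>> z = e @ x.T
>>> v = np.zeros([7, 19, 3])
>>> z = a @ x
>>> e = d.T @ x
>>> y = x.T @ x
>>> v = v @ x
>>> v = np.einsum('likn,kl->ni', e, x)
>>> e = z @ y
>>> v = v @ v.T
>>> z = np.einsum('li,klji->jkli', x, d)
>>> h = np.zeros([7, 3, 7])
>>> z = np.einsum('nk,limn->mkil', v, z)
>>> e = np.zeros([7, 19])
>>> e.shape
(7, 19)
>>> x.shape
(3, 7)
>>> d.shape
(3, 3, 3, 7)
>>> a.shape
(3, 3, 3)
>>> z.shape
(3, 7, 3, 3)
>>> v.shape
(7, 7)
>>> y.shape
(7, 7)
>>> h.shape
(7, 3, 7)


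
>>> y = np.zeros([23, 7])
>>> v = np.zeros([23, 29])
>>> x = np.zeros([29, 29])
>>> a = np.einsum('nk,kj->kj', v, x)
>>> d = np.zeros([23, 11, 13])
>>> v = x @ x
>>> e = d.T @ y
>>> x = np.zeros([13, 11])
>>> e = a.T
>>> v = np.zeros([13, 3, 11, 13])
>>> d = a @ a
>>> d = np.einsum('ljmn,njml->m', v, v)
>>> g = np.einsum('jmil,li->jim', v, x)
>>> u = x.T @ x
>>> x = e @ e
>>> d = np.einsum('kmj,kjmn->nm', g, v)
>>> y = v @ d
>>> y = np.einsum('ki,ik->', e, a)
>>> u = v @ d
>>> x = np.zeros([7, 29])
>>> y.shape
()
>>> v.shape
(13, 3, 11, 13)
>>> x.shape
(7, 29)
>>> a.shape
(29, 29)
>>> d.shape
(13, 11)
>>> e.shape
(29, 29)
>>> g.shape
(13, 11, 3)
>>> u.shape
(13, 3, 11, 11)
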